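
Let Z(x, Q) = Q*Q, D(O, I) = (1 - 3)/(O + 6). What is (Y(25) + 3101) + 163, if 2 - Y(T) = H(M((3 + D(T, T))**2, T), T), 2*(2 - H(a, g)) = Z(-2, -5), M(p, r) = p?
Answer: 6553/2 ≈ 3276.5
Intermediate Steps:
D(O, I) = -2/(6 + O)
Z(x, Q) = Q**2
H(a, g) = -21/2 (H(a, g) = 2 - 1/2*(-5)**2 = 2 - 1/2*25 = 2 - 25/2 = -21/2)
Y(T) = 25/2 (Y(T) = 2 - 1*(-21/2) = 2 + 21/2 = 25/2)
(Y(25) + 3101) + 163 = (25/2 + 3101) + 163 = 6227/2 + 163 = 6553/2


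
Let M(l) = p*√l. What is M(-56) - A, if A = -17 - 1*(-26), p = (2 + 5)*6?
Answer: -9 + 84*I*√14 ≈ -9.0 + 314.3*I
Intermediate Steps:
p = 42 (p = 7*6 = 42)
M(l) = 42*√l
A = 9 (A = -17 + 26 = 9)
M(-56) - A = 42*√(-56) - 1*9 = 42*(2*I*√14) - 9 = 84*I*√14 - 9 = -9 + 84*I*√14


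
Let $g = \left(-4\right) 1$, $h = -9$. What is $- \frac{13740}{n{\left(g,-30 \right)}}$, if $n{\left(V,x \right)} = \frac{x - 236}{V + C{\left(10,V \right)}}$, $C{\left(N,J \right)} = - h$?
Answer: $\frac{34350}{133} \approx 258.27$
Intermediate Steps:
$C{\left(N,J \right)} = 9$ ($C{\left(N,J \right)} = \left(-1\right) \left(-9\right) = 9$)
$g = -4$
$n{\left(V,x \right)} = \frac{-236 + x}{9 + V}$ ($n{\left(V,x \right)} = \frac{x - 236}{V + 9} = \frac{-236 + x}{9 + V}$)
$- \frac{13740}{n{\left(g,-30 \right)}} = - \frac{13740}{\frac{1}{9 - 4} \left(-236 - 30\right)} = - \frac{13740}{\frac{1}{5} \left(-266\right)} = - \frac{13740}{- \frac{266}{5}} = \left(-13740\right) \left(- \frac{5}{266}\right) = \frac{34350}{133}$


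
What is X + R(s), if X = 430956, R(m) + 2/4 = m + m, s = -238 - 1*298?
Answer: 859767/2 ≈ 4.2988e+5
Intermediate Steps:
s = -536 (s = -238 - 298 = -536)
R(m) = -½ + 2*m (R(m) = -½ + (m + m) = -½ + 2*m)
X + R(s) = 430956 + (-½ + 2*(-536)) = 430956 + (-½ - 1072) = 430956 - 2145/2 = 859767/2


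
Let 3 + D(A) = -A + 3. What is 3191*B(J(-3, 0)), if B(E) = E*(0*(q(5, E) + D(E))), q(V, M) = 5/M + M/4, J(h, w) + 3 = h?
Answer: 0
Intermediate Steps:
J(h, w) = -3 + h
D(A) = -A (D(A) = -3 + (-A + 3) = -3 + (3 - A) = -A)
q(V, M) = 5/M + M/4 (q(V, M) = 5/M + M*(¼) = 5/M + M/4)
B(E) = 0 (B(E) = E*(0*((5/E + E/4) - E)) = E*(0*(5/E - 3*E/4)) = E*0 = 0)
3191*B(J(-3, 0)) = 3191*0 = 0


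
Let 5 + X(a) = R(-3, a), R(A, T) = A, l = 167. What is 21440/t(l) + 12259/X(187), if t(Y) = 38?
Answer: -147161/152 ≈ -968.16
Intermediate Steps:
X(a) = -8 (X(a) = -5 - 3 = -8)
21440/t(l) + 12259/X(187) = 21440/38 + 12259/(-8) = 21440*(1/38) + 12259*(-1/8) = 10720/19 - 12259/8 = -147161/152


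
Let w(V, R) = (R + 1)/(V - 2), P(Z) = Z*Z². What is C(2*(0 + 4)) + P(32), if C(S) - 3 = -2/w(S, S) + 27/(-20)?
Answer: 1966099/60 ≈ 32768.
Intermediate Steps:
P(Z) = Z³
w(V, R) = (1 + R)/(-2 + V)
C(S) = 33/20 - 2*(-2 + S)/(1 + S) (C(S) = 3 + (-2*(-2 + S)/(1 + S) + 27/(-20)) = 3 + (-2*(-2 + S)/(1 + S) + 27*(-1/20)) = 3 + (-2*(-2 + S)/(1 + S) - 27/20) = 3 + (-27/20 - 2*(-2 + S)/(1 + S)) = 33/20 - 2*(-2 + S)/(1 + S))
C(2*(0 + 4)) + P(32) = (113 - 14*(0 + 4))/(20*(1 + 2*(0 + 4))) + 32³ = (113 - 14*4)/(20*(1 + 2*4)) + 32768 = (113 - 7*8)/(20*(1 + 8)) + 32768 = (1/20)*(113 - 56)/9 + 32768 = (1/20)*(⅑)*57 + 32768 = 19/60 + 32768 = 1966099/60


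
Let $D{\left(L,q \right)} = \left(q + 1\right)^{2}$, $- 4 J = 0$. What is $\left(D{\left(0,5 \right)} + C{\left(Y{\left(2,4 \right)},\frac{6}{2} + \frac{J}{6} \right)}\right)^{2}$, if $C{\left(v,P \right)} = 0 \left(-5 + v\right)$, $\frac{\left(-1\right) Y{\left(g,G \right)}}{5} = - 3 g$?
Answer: $1296$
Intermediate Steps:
$J = 0$ ($J = \left(- \frac{1}{4}\right) 0 = 0$)
$D{\left(L,q \right)} = \left(1 + q\right)^{2}$
$Y{\left(g,G \right)} = 15 g$ ($Y{\left(g,G \right)} = - 5 \left(- 3 g\right) = 15 g$)
$C{\left(v,P \right)} = 0$
$\left(D{\left(0,5 \right)} + C{\left(Y{\left(2,4 \right)},\frac{6}{2} + \frac{J}{6} \right)}\right)^{2} = \left(\left(1 + 5\right)^{2} + 0\right)^{2} = \left(6^{2} + 0\right)^{2} = \left(36 + 0\right)^{2} = 36^{2} = 1296$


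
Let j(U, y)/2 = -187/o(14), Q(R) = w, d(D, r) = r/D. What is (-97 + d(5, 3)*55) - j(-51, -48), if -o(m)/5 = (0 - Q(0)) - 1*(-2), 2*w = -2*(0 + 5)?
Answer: -2614/35 ≈ -74.686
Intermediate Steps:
w = -5 (w = (-2*(0 + 5))/2 = (-2*5)/2 = (½)*(-10) = -5)
Q(R) = -5
o(m) = -35 (o(m) = -5*((0 - 1*(-5)) - 1*(-2)) = -5*((0 + 5) + 2) = -5*(5 + 2) = -5*7 = -35)
j(U, y) = 374/35 (j(U, y) = 2*(-187/(-35)) = 2*(-187*(-1/35)) = 2*(187/35) = 374/35)
(-97 + d(5, 3)*55) - j(-51, -48) = (-97 + (3/5)*55) - 1*374/35 = (-97 + (3*(⅕))*55) - 374/35 = (-97 + (⅗)*55) - 374/35 = (-97 + 33) - 374/35 = -64 - 374/35 = -2614/35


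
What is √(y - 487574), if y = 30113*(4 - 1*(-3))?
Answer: I*√276783 ≈ 526.1*I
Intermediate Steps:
y = 210791 (y = 30113*(4 + 3) = 30113*7 = 210791)
√(y - 487574) = √(210791 - 487574) = √(-276783) = I*√276783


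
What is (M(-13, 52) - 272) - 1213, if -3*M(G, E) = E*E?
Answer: -7159/3 ≈ -2386.3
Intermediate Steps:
M(G, E) = -E²/3 (M(G, E) = -E*E/3 = -E²/3)
(M(-13, 52) - 272) - 1213 = (-⅓*52² - 272) - 1213 = (-⅓*2704 - 272) - 1213 = (-2704/3 - 272) - 1213 = -3520/3 - 1213 = -7159/3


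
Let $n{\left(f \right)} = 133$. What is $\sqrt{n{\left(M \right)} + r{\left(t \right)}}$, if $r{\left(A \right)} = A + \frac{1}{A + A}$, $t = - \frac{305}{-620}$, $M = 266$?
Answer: $\frac{\sqrt{1923943111}}{3782} \approx 11.598$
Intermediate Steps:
$t = \frac{61}{124}$ ($t = \left(-305\right) \left(- \frac{1}{620}\right) = \frac{61}{124} \approx 0.49194$)
$r{\left(A \right)} = A + \frac{1}{2 A}$
$\sqrt{n{\left(M \right)} + r{\left(t \right)}} = \sqrt{133 + \left(\frac{61}{124} + \frac{1}{2 \cdot \frac{61}{124}}\right)} = \sqrt{133 + \left(\frac{61}{124} + \frac{1}{2} \cdot \frac{124}{61}\right)} = \sqrt{133 + \left(\frac{61}{124} + \frac{62}{61}\right)} = \sqrt{133 + \frac{11409}{7564}} = \sqrt{\frac{1017421}{7564}} = \frac{\sqrt{1923943111}}{3782}$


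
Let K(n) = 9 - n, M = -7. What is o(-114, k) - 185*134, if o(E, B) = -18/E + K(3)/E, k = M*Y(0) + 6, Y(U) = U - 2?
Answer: -471008/19 ≈ -24790.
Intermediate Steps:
Y(U) = -2 + U
k = 20 (k = -7*(-2 + 0) + 6 = -7*(-2) + 6 = 14 + 6 = 20)
o(E, B) = -12/E (o(E, B) = -18/E + (9 - 1*3)/E = -18/E + (9 - 3)/E = -18/E + 6/E = -12/E)
o(-114, k) - 185*134 = -12/(-114) - 185*134 = -12*(-1/114) - 24790 = 2/19 - 24790 = -471008/19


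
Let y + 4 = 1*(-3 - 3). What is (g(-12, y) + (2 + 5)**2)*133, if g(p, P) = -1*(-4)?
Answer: 7049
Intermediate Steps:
y = -10 (y = -4 + 1*(-3 - 3) = -4 + 1*(-6) = -4 - 6 = -10)
g(p, P) = 4
(g(-12, y) + (2 + 5)**2)*133 = (4 + (2 + 5)**2)*133 = (4 + 7**2)*133 = (4 + 49)*133 = 53*133 = 7049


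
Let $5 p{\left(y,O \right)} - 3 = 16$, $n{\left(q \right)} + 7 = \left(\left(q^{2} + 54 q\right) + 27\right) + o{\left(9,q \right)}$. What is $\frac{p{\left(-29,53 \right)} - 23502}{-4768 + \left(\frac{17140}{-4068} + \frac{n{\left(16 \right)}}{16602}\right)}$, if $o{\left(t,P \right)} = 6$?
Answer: $\frac{330624256149}{67145001500} \approx 4.924$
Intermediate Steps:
$n{\left(q \right)} = 26 + q^{2} + 54 q$ ($n{\left(q \right)} = -7 + \left(\left(\left(q^{2} + 54 q\right) + 27\right) + 6\right) = -7 + \left(\left(27 + q^{2} + 54 q\right) + 6\right) = -7 + \left(33 + q^{2} + 54 q\right) = 26 + q^{2} + 54 q$)
$p{\left(y,O \right)} = \frac{19}{5}$ ($p{\left(y,O \right)} = \frac{3}{5} + \frac{1}{5} \cdot 16 = \frac{3}{5} + \frac{16}{5} = \frac{19}{5}$)
$\frac{p{\left(-29,53 \right)} - 23502}{-4768 + \left(\frac{17140}{-4068} + \frac{n{\left(16 \right)}}{16602}\right)} = \frac{\frac{19}{5} - 23502}{-4768 + \left(\frac{17140}{-4068} + \frac{26 + 16^{2} + 54 \cdot 16}{16602}\right)} = - \frac{117491}{5 \left(-4768 + \left(17140 \left(- \frac{1}{4068}\right) + \left(26 + 256 + 864\right) \frac{1}{16602}\right)\right)} = - \frac{117491}{5 \left(-4768 + \left(- \frac{4285}{1017} + 1146 \cdot \frac{1}{16602}\right)\right)} = - \frac{117491}{5 \left(-4768 + \left(- \frac{4285}{1017} + \frac{191}{2767}\right)\right)} = - \frac{117491}{5 \left(-4768 - \frac{11662348}{2814039}\right)} = - \frac{117491}{5 \left(- \frac{13429000300}{2814039}\right)} = \left(- \frac{117491}{5}\right) \left(- \frac{2814039}{13429000300}\right) = \frac{330624256149}{67145001500}$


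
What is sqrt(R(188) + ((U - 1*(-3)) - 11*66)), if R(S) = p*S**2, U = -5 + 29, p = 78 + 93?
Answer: 25*sqrt(9669) ≈ 2458.3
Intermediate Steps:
p = 171
U = 24
R(S) = 171*S**2
sqrt(R(188) + ((U - 1*(-3)) - 11*66)) = sqrt(171*188**2 + ((24 - 1*(-3)) - 11*66)) = sqrt(171*35344 + ((24 + 3) - 726)) = sqrt(6043824 + (27 - 726)) = sqrt(6043824 - 699) = sqrt(6043125) = 25*sqrt(9669)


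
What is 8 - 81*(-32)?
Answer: 2600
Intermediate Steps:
8 - 81*(-32) = 8 + 2592 = 2600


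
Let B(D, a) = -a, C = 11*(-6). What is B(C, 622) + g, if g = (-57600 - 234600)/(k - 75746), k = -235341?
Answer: -193203914/311087 ≈ -621.06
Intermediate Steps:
C = -66
g = 292200/311087 (g = (-57600 - 234600)/(-235341 - 75746) = -292200/(-311087) = -292200*(-1/311087) = 292200/311087 ≈ 0.93929)
B(C, 622) + g = -1*622 + 292200/311087 = -622 + 292200/311087 = -193203914/311087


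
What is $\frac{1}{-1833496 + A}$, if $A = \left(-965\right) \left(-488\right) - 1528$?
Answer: $- \frac{1}{1364104} \approx -7.3308 \cdot 10^{-7}$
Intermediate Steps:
$A = 469392$ ($A = 470920 - 1528 = 469392$)
$\frac{1}{-1833496 + A} = \frac{1}{-1833496 + 469392} = \frac{1}{-1364104} = - \frac{1}{1364104}$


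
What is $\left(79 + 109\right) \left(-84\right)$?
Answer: $-15792$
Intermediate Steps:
$\left(79 + 109\right) \left(-84\right) = 188 \left(-84\right) = -15792$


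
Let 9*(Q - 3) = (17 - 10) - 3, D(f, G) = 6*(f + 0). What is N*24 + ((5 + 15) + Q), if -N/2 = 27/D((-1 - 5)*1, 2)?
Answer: 535/9 ≈ 59.444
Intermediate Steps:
D(f, G) = 6*f
Q = 31/9 (Q = 3 + ((17 - 10) - 3)/9 = 3 + (7 - 3)/9 = 3 + (1/9)*4 = 3 + 4/9 = 31/9 ≈ 3.4444)
N = 3/2 (N = -54/(6*((-1 - 5)*1)) = -54/(6*(-6*1)) = -54/(6*(-6)) = -54/(-36) = -54*(-1)/36 = -2*(-3/4) = 3/2 ≈ 1.5000)
N*24 + ((5 + 15) + Q) = (3/2)*24 + ((5 + 15) + 31/9) = 36 + (20 + 31/9) = 36 + 211/9 = 535/9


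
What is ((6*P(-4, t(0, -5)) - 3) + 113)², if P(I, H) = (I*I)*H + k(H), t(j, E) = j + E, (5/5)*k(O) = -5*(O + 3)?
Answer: 96100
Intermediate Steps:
k(O) = -15 - 5*O (k(O) = -5*(O + 3) = -5*(3 + O) = -15 - 5*O)
t(j, E) = E + j
P(I, H) = -15 - 5*H + H*I² (P(I, H) = (I*I)*H + (-15 - 5*H) = I²*H + (-15 - 5*H) = H*I² + (-15 - 5*H) = -15 - 5*H + H*I²)
((6*P(-4, t(0, -5)) - 3) + 113)² = ((6*(-15 - 5*(-5 + 0) + (-5 + 0)*(-4)²) - 3) + 113)² = ((6*(-15 - 5*(-5) - 5*16) - 3) + 113)² = ((6*(-15 + 25 - 80) - 3) + 113)² = ((6*(-70) - 3) + 113)² = ((-420 - 3) + 113)² = (-423 + 113)² = (-310)² = 96100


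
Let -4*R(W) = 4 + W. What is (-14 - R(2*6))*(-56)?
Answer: 560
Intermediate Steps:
R(W) = -1 - W/4 (R(W) = -(4 + W)/4 = -1 - W/4)
(-14 - R(2*6))*(-56) = (-14 - (-1 - 6/2))*(-56) = (-14 - (-1 - ¼*12))*(-56) = (-14 - (-1 - 3))*(-56) = (-14 - 1*(-4))*(-56) = (-14 + 4)*(-56) = -10*(-56) = 560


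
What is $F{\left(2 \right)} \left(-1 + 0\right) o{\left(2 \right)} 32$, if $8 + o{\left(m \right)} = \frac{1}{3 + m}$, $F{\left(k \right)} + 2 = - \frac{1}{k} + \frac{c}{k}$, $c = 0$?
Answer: $-624$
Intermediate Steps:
$F{\left(k \right)} = -2 - \frac{1}{k}$ ($F{\left(k \right)} = -2 + \left(- \frac{1}{k} + \frac{0}{k}\right) = -2 + \left(- \frac{1}{k} + 0\right) = -2 - \frac{1}{k}$)
$o{\left(m \right)} = -8 + \frac{1}{3 + m}$
$F{\left(2 \right)} \left(-1 + 0\right) o{\left(2 \right)} 32 = \left(-2 - \frac{1}{2}\right) \left(-1 + 0\right) \frac{-23 - 16}{3 + 2} \cdot 32 = \left(-2 - \frac{1}{2}\right) \left(-1\right) \frac{-23 - 16}{5} \cdot 32 = \left(-2 - \frac{1}{2}\right) \left(-1\right) \frac{1}{5} \left(-39\right) 32 = \left(- \frac{5}{2}\right) \left(-1\right) \left(- \frac{39}{5}\right) 32 = \frac{5}{2} \left(- \frac{39}{5}\right) 32 = \left(- \frac{39}{2}\right) 32 = -624$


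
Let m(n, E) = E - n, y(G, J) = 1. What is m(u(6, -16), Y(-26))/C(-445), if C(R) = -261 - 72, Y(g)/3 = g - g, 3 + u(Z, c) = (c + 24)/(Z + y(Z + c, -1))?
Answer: -13/2331 ≈ -0.0055770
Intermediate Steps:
u(Z, c) = -3 + (24 + c)/(1 + Z) (u(Z, c) = -3 + (c + 24)/(Z + 1) = -3 + (24 + c)/(1 + Z))
Y(g) = 0 (Y(g) = 3*(g - g) = 3*0 = 0)
C(R) = -333
m(u(6, -16), Y(-26))/C(-445) = (0 - (21 - 16 - 3*6)/(1 + 6))/(-333) = (0 - (21 - 16 - 18)/7)*(-1/333) = (0 - (-13)/7)*(-1/333) = (0 - 1*(-13/7))*(-1/333) = (0 + 13/7)*(-1/333) = (13/7)*(-1/333) = -13/2331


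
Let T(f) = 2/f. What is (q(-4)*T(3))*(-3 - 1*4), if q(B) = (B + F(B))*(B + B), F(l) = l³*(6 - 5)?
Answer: -7616/3 ≈ -2538.7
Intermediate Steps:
F(l) = l³ (F(l) = l³*1 = l³)
q(B) = 2*B*(B + B³) (q(B) = (B + B³)*(B + B) = (B + B³)*(2*B) = 2*B*(B + B³))
(q(-4)*T(3))*(-3 - 1*4) = ((2*(-4)²*(1 + (-4)²))*(2/3))*(-3 - 1*4) = ((2*16*(1 + 16))*(2*(⅓)))*(-3 - 4) = ((2*16*17)*(⅔))*(-7) = (544*(⅔))*(-7) = (1088/3)*(-7) = -7616/3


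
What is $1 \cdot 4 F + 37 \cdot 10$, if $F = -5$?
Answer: $350$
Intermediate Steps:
$1 \cdot 4 F + 37 \cdot 10 = 1 \cdot 4 \left(-5\right) + 37 \cdot 10 = 4 \left(-5\right) + 370 = -20 + 370 = 350$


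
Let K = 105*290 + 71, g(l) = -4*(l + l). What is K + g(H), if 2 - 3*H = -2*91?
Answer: 90091/3 ≈ 30030.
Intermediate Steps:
H = 184/3 (H = 2/3 - (-2)*91/3 = 2/3 - 1/3*(-182) = 2/3 + 182/3 = 184/3 ≈ 61.333)
g(l) = -8*l
K = 30521 (K = 30450 + 71 = 30521)
K + g(H) = 30521 - 8*184/3 = 30521 - 1472/3 = 90091/3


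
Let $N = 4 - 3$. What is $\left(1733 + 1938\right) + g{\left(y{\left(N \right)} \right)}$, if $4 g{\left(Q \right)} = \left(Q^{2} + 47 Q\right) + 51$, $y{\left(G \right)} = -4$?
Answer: $\frac{14563}{4} \approx 3640.8$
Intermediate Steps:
$N = 1$
$g{\left(Q \right)} = \frac{51}{4} + \frac{Q^{2}}{4} + \frac{47 Q}{4}$ ($g{\left(Q \right)} = \frac{\left(Q^{2} + 47 Q\right) + 51}{4} = \frac{51 + Q^{2} + 47 Q}{4} = \frac{51}{4} + \frac{Q^{2}}{4} + \frac{47 Q}{4}$)
$\left(1733 + 1938\right) + g{\left(y{\left(N \right)} \right)} = \left(1733 + 1938\right) + \left(\frac{51}{4} + \frac{\left(-4\right)^{2}}{4} + \frac{47}{4} \left(-4\right)\right) = 3671 + \left(\frac{51}{4} + \frac{1}{4} \cdot 16 - 47\right) = 3671 + \left(\frac{51}{4} + 4 - 47\right) = 3671 - \frac{121}{4} = \frac{14563}{4}$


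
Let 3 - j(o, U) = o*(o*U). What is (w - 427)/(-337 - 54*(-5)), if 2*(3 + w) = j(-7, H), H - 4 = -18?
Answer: 171/134 ≈ 1.2761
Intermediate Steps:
H = -14 (H = 4 - 18 = -14)
j(o, U) = 3 - U*o² (j(o, U) = 3 - o*o*U = 3 - o*U*o = 3 - U*o²)
w = 683/2 (w = -3 + (3 - 1*(-14)*(-7)²)/2 = -3 + (3 - 1*(-14)*49)/2 = -3 + (3 + 686)/2 = -3 + (½)*689 = -3 + 689/2 = 683/2 ≈ 341.50)
(w - 427)/(-337 - 54*(-5)) = (683/2 - 427)/(-337 - 54*(-5)) = -171/(2*(-337 + 270)) = -171/2/(-67) = -171/2*(-1/67) = 171/134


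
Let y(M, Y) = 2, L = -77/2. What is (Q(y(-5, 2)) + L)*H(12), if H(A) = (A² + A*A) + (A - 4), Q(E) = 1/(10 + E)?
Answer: -34114/3 ≈ -11371.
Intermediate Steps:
L = -77/2 (L = -77*½ = -77/2 ≈ -38.500)
H(A) = -4 + A + 2*A² (H(A) = (A² + A²) + (-4 + A) = 2*A² + (-4 + A) = -4 + A + 2*A²)
(Q(y(-5, 2)) + L)*H(12) = (1/(10 + 2) - 77/2)*(-4 + 12 + 2*12²) = (1/12 - 77/2)*(-4 + 12 + 2*144) = (1/12 - 77/2)*(-4 + 12 + 288) = -461/12*296 = -34114/3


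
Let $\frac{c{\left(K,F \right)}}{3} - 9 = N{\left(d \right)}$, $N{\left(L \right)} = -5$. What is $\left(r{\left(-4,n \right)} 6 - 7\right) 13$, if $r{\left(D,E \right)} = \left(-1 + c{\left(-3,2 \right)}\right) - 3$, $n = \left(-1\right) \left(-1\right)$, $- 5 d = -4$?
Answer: $533$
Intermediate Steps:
$d = \frac{4}{5}$ ($d = \left(- \frac{1}{5}\right) \left(-4\right) = \frac{4}{5} \approx 0.8$)
$c{\left(K,F \right)} = 12$ ($c{\left(K,F \right)} = 27 + 3 \left(-5\right) = 27 - 15 = 12$)
$n = 1$
$r{\left(D,E \right)} = 8$ ($r{\left(D,E \right)} = \left(-1 + 12\right) - 3 = 11 - 3 = 8$)
$\left(r{\left(-4,n \right)} 6 - 7\right) 13 = \left(8 \cdot 6 - 7\right) 13 = \left(48 - 7\right) 13 = 41 \cdot 13 = 533$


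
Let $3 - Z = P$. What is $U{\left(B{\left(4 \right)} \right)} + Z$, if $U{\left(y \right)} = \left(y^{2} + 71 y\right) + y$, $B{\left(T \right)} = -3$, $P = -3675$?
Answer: $3471$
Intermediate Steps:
$Z = 3678$ ($Z = 3 - -3675 = 3 + 3675 = 3678$)
$U{\left(y \right)} = y^{2} + 72 y$
$U{\left(B{\left(4 \right)} \right)} + Z = - 3 \left(72 - 3\right) + 3678 = \left(-3\right) 69 + 3678 = -207 + 3678 = 3471$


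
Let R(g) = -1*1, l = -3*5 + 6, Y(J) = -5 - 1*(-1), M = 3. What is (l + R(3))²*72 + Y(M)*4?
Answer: 7184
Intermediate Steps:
Y(J) = -4 (Y(J) = -5 + 1 = -4)
l = -9 (l = -15 + 6 = -9)
R(g) = -1
(l + R(3))²*72 + Y(M)*4 = (-9 - 1)²*72 - 4*4 = (-10)²*72 - 16 = 100*72 - 16 = 7200 - 16 = 7184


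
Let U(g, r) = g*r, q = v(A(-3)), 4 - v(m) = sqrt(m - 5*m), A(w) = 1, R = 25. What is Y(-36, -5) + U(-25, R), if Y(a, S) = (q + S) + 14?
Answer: -612 - 2*I ≈ -612.0 - 2.0*I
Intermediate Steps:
v(m) = 4 - 2*sqrt(-m) (v(m) = 4 - sqrt(m - 5*m) = 4 - sqrt(-4*m) = 4 - 2*sqrt(-m))
q = 4 - 2*I ≈ 4.0 - 2.0*I
Y(a, S) = 18 + S - 2*I (Y(a, S) = ((4 - 2*I) + S) + 14 = (4 + S - 2*I) + 14 = 18 + S - 2*I)
Y(-36, -5) + U(-25, R) = (18 - 5 - 2*I) - 25*25 = (13 - 2*I) - 625 = -612 - 2*I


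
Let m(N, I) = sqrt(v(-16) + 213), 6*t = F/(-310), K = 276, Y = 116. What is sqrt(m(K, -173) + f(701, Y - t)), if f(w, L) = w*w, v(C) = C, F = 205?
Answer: sqrt(491401 + sqrt(197)) ≈ 701.01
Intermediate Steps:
t = -41/372 (t = (205/(-310))/6 = (205*(-1/310))/6 = (1/6)*(-41/62) = -41/372 ≈ -0.11022)
f(w, L) = w**2
m(N, I) = sqrt(197) (m(N, I) = sqrt(-16 + 213) = sqrt(197))
sqrt(m(K, -173) + f(701, Y - t)) = sqrt(sqrt(197) + 701**2) = sqrt(sqrt(197) + 491401) = sqrt(491401 + sqrt(197))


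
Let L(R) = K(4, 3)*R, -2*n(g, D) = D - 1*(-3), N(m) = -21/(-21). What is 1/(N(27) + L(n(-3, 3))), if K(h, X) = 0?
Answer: 1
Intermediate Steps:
N(m) = 1 (N(m) = -21*(-1/21) = 1)
n(g, D) = -3/2 - D/2 (n(g, D) = -(D - 1*(-3))/2 = -(D + 3)/2 = -(3 + D)/2 = -3/2 - D/2)
L(R) = 0 (L(R) = 0*R = 0)
1/(N(27) + L(n(-3, 3))) = 1/(1 + 0) = 1/1 = 1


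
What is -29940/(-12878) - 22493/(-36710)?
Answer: 694381127/236375690 ≈ 2.9376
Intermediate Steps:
-29940/(-12878) - 22493/(-36710) = -29940*(-1/12878) - 22493*(-1/36710) = 14970/6439 + 22493/36710 = 694381127/236375690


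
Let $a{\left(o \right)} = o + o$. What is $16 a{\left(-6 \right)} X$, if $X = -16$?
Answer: $3072$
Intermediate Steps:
$a{\left(o \right)} = 2 o$
$16 a{\left(-6 \right)} X = 16 \cdot 2 \left(-6\right) \left(-16\right) = 16 \left(-12\right) \left(-16\right) = \left(-192\right) \left(-16\right) = 3072$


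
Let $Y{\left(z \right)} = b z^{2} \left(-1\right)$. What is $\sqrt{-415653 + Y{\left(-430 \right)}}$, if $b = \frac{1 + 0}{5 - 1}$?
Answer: $i \sqrt{461878} \approx 679.62 i$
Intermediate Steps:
$b = \frac{1}{4}$ ($b = 1 \cdot \frac{1}{4} = \frac{1}{4} \approx 0.25$)
$Y{\left(z \right)} = - \frac{z^{2}}{4}$ ($Y{\left(z \right)} = \frac{z^{2}}{4} \left(-1\right) = - \frac{z^{2}}{4}$)
$\sqrt{-415653 + Y{\left(-430 \right)}} = \sqrt{-415653 - \frac{\left(-430\right)^{2}}{4}} = \sqrt{-415653 - 46225} = \sqrt{-461878} = i \sqrt{461878}$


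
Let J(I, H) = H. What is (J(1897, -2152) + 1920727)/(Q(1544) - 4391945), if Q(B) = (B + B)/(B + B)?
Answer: -1918575/4391944 ≈ -0.43684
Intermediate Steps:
Q(B) = 1 (Q(B) = (2*B)/((2*B)) = (2*B)*(1/(2*B)) = 1)
(J(1897, -2152) + 1920727)/(Q(1544) - 4391945) = (-2152 + 1920727)/(1 - 4391945) = 1918575/(-4391944) = 1918575*(-1/4391944) = -1918575/4391944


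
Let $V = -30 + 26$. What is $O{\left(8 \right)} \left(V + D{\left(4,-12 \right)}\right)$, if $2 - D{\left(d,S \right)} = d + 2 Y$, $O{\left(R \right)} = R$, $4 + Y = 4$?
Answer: $-48$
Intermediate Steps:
$Y = 0$ ($Y = -4 + 4 = 0$)
$D{\left(d,S \right)} = 2 - d$ ($D{\left(d,S \right)} = 2 - \left(d + 2 \cdot 0\right) = 2 - \left(d + 0\right) = 2 - d$)
$V = -4$
$O{\left(8 \right)} \left(V + D{\left(4,-12 \right)}\right) = 8 \left(-4 + \left(2 - 4\right)\right) = 8 \left(-4 - 2\right) = 8 \left(-6\right) = -48$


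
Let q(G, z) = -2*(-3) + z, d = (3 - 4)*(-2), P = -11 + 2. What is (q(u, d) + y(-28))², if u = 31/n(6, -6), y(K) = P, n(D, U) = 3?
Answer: 1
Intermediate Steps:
P = -9
y(K) = -9
d = 2 (d = -1*(-2) = 2)
u = 31/3 ≈ 10.333
q(G, z) = 6 + z
(q(u, d) + y(-28))² = ((6 + 2) - 9)² = (8 - 9)² = (-1)² = 1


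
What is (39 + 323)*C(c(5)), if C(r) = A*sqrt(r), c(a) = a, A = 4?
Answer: 1448*sqrt(5) ≈ 3237.8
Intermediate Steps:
C(r) = 4*sqrt(r)
(39 + 323)*C(c(5)) = (39 + 323)*(4*sqrt(5)) = 362*(4*sqrt(5)) = 1448*sqrt(5)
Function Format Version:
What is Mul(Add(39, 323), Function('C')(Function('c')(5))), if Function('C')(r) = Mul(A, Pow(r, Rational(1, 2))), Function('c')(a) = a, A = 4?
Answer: Mul(1448, Pow(5, Rational(1, 2))) ≈ 3237.8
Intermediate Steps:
Function('C')(r) = Mul(4, Pow(r, Rational(1, 2)))
Mul(Add(39, 323), Function('C')(Function('c')(5))) = Mul(Add(39, 323), Mul(4, Pow(5, Rational(1, 2)))) = Mul(362, Mul(4, Pow(5, Rational(1, 2)))) = Mul(1448, Pow(5, Rational(1, 2)))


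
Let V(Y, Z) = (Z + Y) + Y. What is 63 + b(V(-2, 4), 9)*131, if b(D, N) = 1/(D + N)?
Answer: 698/9 ≈ 77.556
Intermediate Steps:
V(Y, Z) = Z + 2*Y (V(Y, Z) = (Y + Z) + Y = Z + 2*Y)
63 + b(V(-2, 4), 9)*131 = 63 + 131/((4 + 2*(-2)) + 9) = 63 + 131/((4 - 4) + 9) = 63 + 131/(0 + 9) = 63 + 131/9 = 698/9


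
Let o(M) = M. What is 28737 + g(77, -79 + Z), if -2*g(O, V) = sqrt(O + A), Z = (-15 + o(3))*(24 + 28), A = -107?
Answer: 28737 - I*sqrt(30)/2 ≈ 28737.0 - 2.7386*I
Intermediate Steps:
Z = -624 (Z = (-15 + 3)*(24 + 28) = -12*52 = -624)
g(O, V) = -sqrt(-107 + O)/2 (g(O, V) = -sqrt(O - 107)/2 = -sqrt(-107 + O)/2)
28737 + g(77, -79 + Z) = 28737 - sqrt(-107 + 77)/2 = 28737 - I*sqrt(30)/2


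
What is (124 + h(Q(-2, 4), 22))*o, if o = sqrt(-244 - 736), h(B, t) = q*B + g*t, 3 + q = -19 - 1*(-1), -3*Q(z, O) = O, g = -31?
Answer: -7420*I*sqrt(5) ≈ -16592.0*I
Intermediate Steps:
Q(z, O) = -O/3
q = -21 (q = -3 + (-19 - 1*(-1)) = -3 + (-19 + 1) = -3 - 18 = -21)
h(B, t) = -31*t - 21*B (h(B, t) = -21*B - 31*t = -31*t - 21*B)
o = 14*I*sqrt(5) (o = sqrt(-980) = 14*I*sqrt(5) ≈ 31.305*I)
(124 + h(Q(-2, 4), 22))*o = (124 + (-31*22 - (-7)*4))*(14*I*sqrt(5)) = (124 + (-682 - 21*(-4/3)))*(14*I*sqrt(5)) = (124 + (-682 + 28))*(14*I*sqrt(5)) = (124 - 654)*(14*I*sqrt(5)) = -7420*I*sqrt(5)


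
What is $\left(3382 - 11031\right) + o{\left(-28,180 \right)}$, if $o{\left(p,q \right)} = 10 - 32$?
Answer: $-7671$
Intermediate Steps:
$o{\left(p,q \right)} = -22$ ($o{\left(p,q \right)} = 10 - 32 = -22$)
$\left(3382 - 11031\right) + o{\left(-28,180 \right)} = \left(3382 - 11031\right) - 22 = -7649 - 22 = -7671$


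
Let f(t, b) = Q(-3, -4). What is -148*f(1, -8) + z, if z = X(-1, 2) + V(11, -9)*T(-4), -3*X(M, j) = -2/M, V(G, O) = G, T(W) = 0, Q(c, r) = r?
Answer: 1774/3 ≈ 591.33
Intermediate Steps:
f(t, b) = -4
X(M, j) = 2/(3*M) (X(M, j) = -(-2)/(3*M) = 2/(3*M))
z = -2/3 (z = (2/3)/(-1) + 11*0 = (2/3)*(-1) + 0 = -2/3 + 0 = -2/3 ≈ -0.66667)
-148*f(1, -8) + z = -148*(-4) - 2/3 = 592 - 2/3 = 1774/3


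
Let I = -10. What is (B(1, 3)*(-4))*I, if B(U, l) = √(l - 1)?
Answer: 40*√2 ≈ 56.569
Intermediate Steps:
B(U, l) = √(-1 + l)
(B(1, 3)*(-4))*I = (√(-1 + 3)*(-4))*(-10) = (√2*(-4))*(-10) = -4*√2*(-10) = 40*√2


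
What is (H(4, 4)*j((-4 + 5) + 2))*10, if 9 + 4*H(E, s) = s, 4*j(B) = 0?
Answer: 0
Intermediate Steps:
j(B) = 0 (j(B) = (¼)*0 = 0)
H(E, s) = -9/4 + s/4
(H(4, 4)*j((-4 + 5) + 2))*10 = ((-9/4 + (¼)*4)*0)*10 = ((-9/4 + 1)*0)*10 = -5/4*0*10 = 0*10 = 0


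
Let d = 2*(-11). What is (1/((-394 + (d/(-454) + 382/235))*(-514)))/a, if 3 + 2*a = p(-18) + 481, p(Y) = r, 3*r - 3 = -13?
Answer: 160035/7659209229808 ≈ 2.0894e-8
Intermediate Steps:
r = -10/3 (r = 1 + (1/3)*(-13) = 1 - 13/3 = -10/3 ≈ -3.3333)
p(Y) = -10/3
d = -22
a = 712/3 (a = -3/2 + (-10/3 + 481)/2 = -3/2 + (1/2)*(1433/3) = -3/2 + 1433/6 = 712/3 ≈ 237.33)
(1/((-394 + (d/(-454) + 382/235))*(-514)))/a = (1/((-394 + (-22/(-454) + 382/235))*(-514)))/(712/3) = (-1/514/(-394 + (-22*(-1/454) + 382*(1/235))))*(3/712) = (-1/514/(-394 + (11/227 + 382/235)))*(3/712) = (-1/514/(-394 + 89299/53345))*(3/712) = (-1/514/(-20928631/53345))*(3/712) = -53345/20928631*(-1/514)*(3/712) = (53345/10757316334)*(3/712) = 160035/7659209229808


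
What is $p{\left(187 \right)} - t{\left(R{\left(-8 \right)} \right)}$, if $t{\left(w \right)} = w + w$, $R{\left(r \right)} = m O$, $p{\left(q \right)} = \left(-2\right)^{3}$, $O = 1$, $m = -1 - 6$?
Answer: $6$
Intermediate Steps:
$m = -7$ ($m = -1 - 6 = -7$)
$p{\left(q \right)} = -8$
$R{\left(r \right)} = -7$ ($R{\left(r \right)} = \left(-7\right) 1 = -7$)
$t{\left(w \right)} = 2 w$
$p{\left(187 \right)} - t{\left(R{\left(-8 \right)} \right)} = -8 - 2 \left(-7\right) = -8 - -14 = -8 + 14 = 6$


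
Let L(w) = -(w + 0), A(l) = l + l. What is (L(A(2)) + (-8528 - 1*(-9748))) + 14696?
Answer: 15912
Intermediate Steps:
A(l) = 2*l
L(w) = -w
(L(A(2)) + (-8528 - 1*(-9748))) + 14696 = (-2*2 + (-8528 - 1*(-9748))) + 14696 = (-1*4 + (-8528 + 9748)) + 14696 = (-4 + 1220) + 14696 = 1216 + 14696 = 15912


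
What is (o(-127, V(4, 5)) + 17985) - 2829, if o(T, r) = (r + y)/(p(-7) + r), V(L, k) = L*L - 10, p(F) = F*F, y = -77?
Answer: 833509/55 ≈ 15155.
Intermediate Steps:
p(F) = F²
V(L, k) = -10 + L² (V(L, k) = L² - 10 = -10 + L²)
o(T, r) = (-77 + r)/(49 + r) (o(T, r) = (r - 77)/((-7)² + r) = (-77 + r)/(49 + r))
(o(-127, V(4, 5)) + 17985) - 2829 = ((-77 + (-10 + 4²))/(49 + (-10 + 4²)) + 17985) - 2829 = ((-77 + (-10 + 16))/(49 + (-10 + 16)) + 17985) - 2829 = ((-77 + 6)/(49 + 6) + 17985) - 2829 = (-71/55 + 17985) - 2829 = 989104/55 - 2829 = 833509/55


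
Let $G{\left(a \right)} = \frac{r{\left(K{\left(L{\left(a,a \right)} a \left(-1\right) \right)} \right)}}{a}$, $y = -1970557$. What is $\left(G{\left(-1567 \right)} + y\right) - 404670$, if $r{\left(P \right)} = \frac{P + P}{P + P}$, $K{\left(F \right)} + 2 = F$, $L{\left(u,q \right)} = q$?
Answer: $- \frac{3721980710}{1567} \approx -2.3752 \cdot 10^{6}$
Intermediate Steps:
$K{\left(F \right)} = -2 + F$
$r{\left(P \right)} = 1$ ($r{\left(P \right)} = \frac{2 P}{2 P} = 2 P \frac{1}{2 P} = 1$)
$G{\left(a \right)} = \frac{1}{a}$ ($G{\left(a \right)} = 1 \frac{1}{a} = \frac{1}{a}$)
$\left(G{\left(-1567 \right)} + y\right) - 404670 = \left(\frac{1}{-1567} - 1970557\right) - 404670 = \left(- \frac{1}{1567} - 1970557\right) - 404670 = - \frac{3087862820}{1567} - 404670 = - \frac{3721980710}{1567}$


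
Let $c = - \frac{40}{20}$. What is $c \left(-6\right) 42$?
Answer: $504$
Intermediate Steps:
$c = -2$ ($c = \left(-40\right) \frac{1}{20} = -2$)
$c \left(-6\right) 42 = \left(-2\right) \left(-6\right) 42 = 12 \cdot 42 = 504$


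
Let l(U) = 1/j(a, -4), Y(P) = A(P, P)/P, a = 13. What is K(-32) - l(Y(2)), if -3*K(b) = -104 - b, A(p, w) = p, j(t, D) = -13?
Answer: 313/13 ≈ 24.077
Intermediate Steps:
K(b) = 104/3 + b/3 (K(b) = -(-104 - b)/3 = 104/3 + b/3)
Y(P) = 1 (Y(P) = P/P = 1)
l(U) = -1/13 (l(U) = 1/(-13) = -1/13)
K(-32) - l(Y(2)) = (104/3 + (⅓)*(-32)) - 1*(-1/13) = (104/3 - 32/3) + 1/13 = 24 + 1/13 = 313/13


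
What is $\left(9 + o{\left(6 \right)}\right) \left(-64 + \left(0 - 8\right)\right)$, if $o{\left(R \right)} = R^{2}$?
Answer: $-3240$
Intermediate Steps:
$\left(9 + o{\left(6 \right)}\right) \left(-64 + \left(0 - 8\right)\right) = \left(9 + 6^{2}\right) \left(-64 + \left(0 - 8\right)\right) = \left(9 + 36\right) \left(-64 + \left(0 - 8\right)\right) = 45 \left(-64 - 8\right) = 45 \left(-72\right) = -3240$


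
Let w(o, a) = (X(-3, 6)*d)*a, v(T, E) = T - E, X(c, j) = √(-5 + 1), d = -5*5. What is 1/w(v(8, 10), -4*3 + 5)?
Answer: -I/350 ≈ -0.0028571*I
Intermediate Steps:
d = -25
X(c, j) = 2*I (X(c, j) = √(-4) = 2*I)
w(o, a) = -50*I*a (w(o, a) = ((2*I)*(-25))*a = (-50*I)*a = -50*I*a)
1/w(v(8, 10), -4*3 + 5) = 1/(-50*I*(-4*3 + 5)) = 1/(-50*I*(-12 + 5)) = 1/(-50*I*(-7)) = 1/(350*I) = -I/350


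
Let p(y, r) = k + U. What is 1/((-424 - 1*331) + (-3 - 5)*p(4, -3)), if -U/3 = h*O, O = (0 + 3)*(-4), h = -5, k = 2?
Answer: 1/669 ≈ 0.0014948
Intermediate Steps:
O = -12 (O = 3*(-4) = -12)
U = -180 (U = -(-15)*(-12) = -3*60 = -180)
p(y, r) = -178 (p(y, r) = 2 - 180 = -178)
1/((-424 - 1*331) + (-3 - 5)*p(4, -3)) = 1/((-424 - 1*331) + (-3 - 5)*(-178)) = 1/((-424 - 331) - 8*(-178)) = 1/(-755 + 1424) = 1/669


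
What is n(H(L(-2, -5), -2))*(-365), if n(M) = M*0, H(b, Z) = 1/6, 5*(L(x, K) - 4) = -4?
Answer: 0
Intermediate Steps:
L(x, K) = 16/5 (L(x, K) = 4 + (1/5)*(-4) = 4 - 4/5 = 16/5)
H(b, Z) = 1/6 (H(b, Z) = 1*(1/6) = 1/6)
n(M) = 0
n(H(L(-2, -5), -2))*(-365) = 0*(-365) = 0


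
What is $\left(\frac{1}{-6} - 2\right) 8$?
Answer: $- \frac{52}{3} \approx -17.333$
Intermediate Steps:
$\left(\frac{1}{-6} - 2\right) 8 = \left(- \frac{1}{6} - 2\right) 8 = \left(- \frac{13}{6}\right) 8 = - \frac{52}{3}$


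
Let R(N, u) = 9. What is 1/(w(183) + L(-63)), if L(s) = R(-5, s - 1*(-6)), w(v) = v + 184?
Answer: 1/376 ≈ 0.0026596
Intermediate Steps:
w(v) = 184 + v
L(s) = 9
1/(w(183) + L(-63)) = 1/((184 + 183) + 9) = 1/(367 + 9) = 1/376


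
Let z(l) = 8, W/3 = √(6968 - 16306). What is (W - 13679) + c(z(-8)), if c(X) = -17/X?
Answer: -109449/8 + 3*I*√9338 ≈ -13681.0 + 289.9*I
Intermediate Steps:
W = 3*I*√9338 (W = 3*√(6968 - 16306) = 3*√(-9338) = 3*(I*√9338) = 3*I*√9338 ≈ 289.9*I)
(W - 13679) + c(z(-8)) = (3*I*√9338 - 13679) - 17/8 = (-13679 + 3*I*√9338) - 17*⅛ = (-13679 + 3*I*√9338) - 17/8 = -109449/8 + 3*I*√9338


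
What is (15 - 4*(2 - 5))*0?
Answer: 0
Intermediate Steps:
(15 - 4*(2 - 5))*0 = (15 - 4*(-3))*0 = (15 + 12)*0 = 27*0 = 0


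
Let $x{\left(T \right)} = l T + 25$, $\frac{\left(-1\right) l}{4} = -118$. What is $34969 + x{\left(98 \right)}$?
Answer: $81250$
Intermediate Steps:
$l = 472$ ($l = \left(-4\right) \left(-118\right) = 472$)
$x{\left(T \right)} = 25 + 472 T$ ($x{\left(T \right)} = 472 T + 25 = 25 + 472 T$)
$34969 + x{\left(98 \right)} = 34969 + \left(25 + 472 \cdot 98\right) = 34969 + \left(25 + 46256\right) = 34969 + 46281 = 81250$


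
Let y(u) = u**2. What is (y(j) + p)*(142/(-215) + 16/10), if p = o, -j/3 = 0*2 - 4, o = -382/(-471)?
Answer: 13777612/101265 ≈ 136.05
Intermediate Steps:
o = 382/471 (o = -382*(-1/471) = 382/471 ≈ 0.81104)
j = 12 (j = -3*(0*2 - 4) = -3*(0 - 4) = -3*(-4) = 12)
p = 382/471 ≈ 0.81104
(y(j) + p)*(142/(-215) + 16/10) = (12**2 + 382/471)*(142/(-215) + 16/10) = (144 + 382/471)*(142*(-1/215) + 16*(1/10)) = 68206*(-142/215 + 8/5)/471 = (68206/471)*(202/215) = 13777612/101265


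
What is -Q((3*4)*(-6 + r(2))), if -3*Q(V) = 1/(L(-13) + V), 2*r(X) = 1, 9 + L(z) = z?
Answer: -1/264 ≈ -0.0037879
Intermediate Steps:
L(z) = -9 + z
r(X) = 1/2 (r(X) = (1/2)*1 = 1/2)
Q(V) = -1/(3*(-22 + V)) (Q(V) = -1/(3*((-9 - 13) + V)) = -1/(3*(-22 + V)))
-Q((3*4)*(-6 + r(2))) = -(-1)/(-66 + 3*((3*4)*(-6 + 1/2))) = -(-1)/(-66 + 3*(12*(-11/2))) = -(-1)/(-66 + 3*(-66)) = -(-1)/(-66 - 198) = -(-1)/(-264) = -(-1)*(-1)/264 = -1*1/264 = -1/264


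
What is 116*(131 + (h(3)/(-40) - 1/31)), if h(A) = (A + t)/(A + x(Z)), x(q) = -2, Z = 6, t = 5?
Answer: 2351204/155 ≈ 15169.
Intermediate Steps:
h(A) = (5 + A)/(-2 + A) (h(A) = (A + 5)/(A - 2) = (5 + A)/(-2 + A))
116*(131 + (h(3)/(-40) - 1/31)) = 116*(131 + (((5 + 3)/(-2 + 3))/(-40) - 1/31)) = 116*(131 + ((8/1)*(-1/40) - 1*1/31)) = 116*(131 + ((1*8)*(-1/40) - 1/31)) = 116*(131 + (8*(-1/40) - 1/31)) = 116*(131 + (-⅕ - 1/31)) = 116*(131 - 36/155) = 116*(20269/155) = 2351204/155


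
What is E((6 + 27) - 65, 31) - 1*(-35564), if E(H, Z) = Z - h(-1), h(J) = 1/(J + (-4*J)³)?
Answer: 2242484/63 ≈ 35595.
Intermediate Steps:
h(J) = 1/(J - 64*J³)
E(H, Z) = -1/63 + Z (E(H, Z) = Z - (-1)/(-1*(-1) + 64*(-1)³) = Z - (-1)/(1 + 64*(-1)) = Z - (-1)/(1 - 64) = Z - (-1)/(-63) = Z - (-1)*(-1)/63 = Z - 1*1/63 = Z - 1/63 = -1/63 + Z)
E((6 + 27) - 65, 31) - 1*(-35564) = (-1/63 + 31) - 1*(-35564) = 1952/63 + 35564 = 2242484/63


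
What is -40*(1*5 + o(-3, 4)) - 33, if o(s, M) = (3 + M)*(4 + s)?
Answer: -513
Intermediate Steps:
-40*(1*5 + o(-3, 4)) - 33 = -40*(1*5 + (12 + 3*(-3) + 4*4 + 4*(-3))) - 33 = -40*(5 + (12 - 9 + 16 - 12)) - 33 = -40*(5 + 7) - 33 = -40*12 - 33 = -480 - 33 = -513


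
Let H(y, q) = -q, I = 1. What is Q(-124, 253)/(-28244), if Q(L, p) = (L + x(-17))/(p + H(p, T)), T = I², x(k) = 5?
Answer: 17/1016784 ≈ 1.6719e-5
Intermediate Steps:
T = 1 (T = 1² = 1)
Q(L, p) = (5 + L)/(-1 + p) (Q(L, p) = (L + 5)/(p - 1*1) = (5 + L)/(p - 1) = (5 + L)/(-1 + p))
Q(-124, 253)/(-28244) = ((5 - 124)/(-1 + 253))/(-28244) = (-119/252)*(-1/28244) = ((1/252)*(-119))*(-1/28244) = -17/36*(-1/28244) = 17/1016784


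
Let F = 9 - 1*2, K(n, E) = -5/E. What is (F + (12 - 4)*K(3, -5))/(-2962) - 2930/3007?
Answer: -8723765/8906734 ≈ -0.97946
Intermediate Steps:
F = 7 (F = 9 - 2 = 7)
(F + (12 - 4)*K(3, -5))/(-2962) - 2930/3007 = (7 + (12 - 4)*(-5/(-5)))/(-2962) - 2930/3007 = (7 + 8*(-5*(-⅕)))*(-1/2962) - 2930*1/3007 = (7 + 8*1)*(-1/2962) - 2930/3007 = (7 + 8)*(-1/2962) - 2930/3007 = 15*(-1/2962) - 2930/3007 = -15/2962 - 2930/3007 = -8723765/8906734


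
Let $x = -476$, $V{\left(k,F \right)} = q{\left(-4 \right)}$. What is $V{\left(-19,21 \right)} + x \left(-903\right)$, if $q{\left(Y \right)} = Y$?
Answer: $429824$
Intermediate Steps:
$V{\left(k,F \right)} = -4$
$V{\left(-19,21 \right)} + x \left(-903\right) = -4 - -429828 = -4 + 429828 = 429824$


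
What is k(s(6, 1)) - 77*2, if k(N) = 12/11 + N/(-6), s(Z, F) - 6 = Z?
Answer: -1704/11 ≈ -154.91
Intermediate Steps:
s(Z, F) = 6 + Z
k(N) = 12/11 - N/6 (k(N) = 12*(1/11) + N*(-⅙) = 12/11 - N/6)
k(s(6, 1)) - 77*2 = (12/11 - (6 + 6)/6) - 77*2 = (12/11 - ⅙*12) - 1*154 = (12/11 - 2) - 154 = -10/11 - 154 = -1704/11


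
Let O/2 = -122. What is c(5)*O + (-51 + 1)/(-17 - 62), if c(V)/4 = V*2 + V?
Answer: -1156510/79 ≈ -14639.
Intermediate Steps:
O = -244 (O = 2*(-122) = -244)
c(V) = 12*V (c(V) = 4*(V*2 + V) = 4*(2*V + V) = 4*(3*V) = 12*V)
c(5)*O + (-51 + 1)/(-17 - 62) = (12*5)*(-244) + (-51 + 1)/(-17 - 62) = 60*(-244) - 50/(-79) = -14640 - 50*(-1/79) = -14640 + 50/79 = -1156510/79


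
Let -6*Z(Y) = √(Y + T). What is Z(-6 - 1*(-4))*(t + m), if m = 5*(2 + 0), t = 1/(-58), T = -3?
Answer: -193*I*√5/116 ≈ -3.7204*I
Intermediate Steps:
t = -1/58 ≈ -0.017241
Z(Y) = -√(-3 + Y)/6 (Z(Y) = -√(Y - 3)/6 = -√(-3 + Y)/6)
m = 10 (m = 5*2 = 10)
Z(-6 - 1*(-4))*(t + m) = (-√(-3 + (-6 - 1*(-4)))/6)*(-1/58 + 10) = -√(-3 + (-6 + 4))/6*(579/58) = -√(-3 - 2)/6*(579/58) = -I*√5/6*(579/58) = -193*I*√5/116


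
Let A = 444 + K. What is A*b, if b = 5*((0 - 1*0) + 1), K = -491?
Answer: -235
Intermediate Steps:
A = -47 (A = 444 - 491 = -47)
b = 5 (b = 5*((0 + 0) + 1) = 5*(0 + 1) = 5*1 = 5)
A*b = -47*5 = -235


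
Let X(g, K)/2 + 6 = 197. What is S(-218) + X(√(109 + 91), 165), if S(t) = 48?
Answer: 430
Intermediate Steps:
X(g, K) = 382 (X(g, K) = -12 + 2*197 = -12 + 394 = 382)
S(-218) + X(√(109 + 91), 165) = 48 + 382 = 430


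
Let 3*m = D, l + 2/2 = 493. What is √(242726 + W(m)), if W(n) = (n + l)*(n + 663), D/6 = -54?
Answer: √455846 ≈ 675.16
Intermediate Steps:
l = 492 (l = -1 + 493 = 492)
D = -324 (D = 6*(-54) = -324)
m = -108 (m = (⅓)*(-324) = -108)
W(n) = (492 + n)*(663 + n) (W(n) = (n + 492)*(n + 663) = (492 + n)*(663 + n))
√(242726 + W(m)) = √(242726 + (326196 + (-108)² + 1155*(-108))) = √(242726 + (326196 + 11664 - 124740)) = √(242726 + 213120) = √455846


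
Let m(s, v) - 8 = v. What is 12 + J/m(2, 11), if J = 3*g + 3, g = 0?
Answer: 231/19 ≈ 12.158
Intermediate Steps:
m(s, v) = 8 + v
J = 3 (J = 3*0 + 3 = 0 + 3 = 3)
12 + J/m(2, 11) = 12 + 3/(8 + 11) = 12 + 3/19 = 231/19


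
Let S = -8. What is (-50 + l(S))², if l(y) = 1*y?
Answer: 3364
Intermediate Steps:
l(y) = y
(-50 + l(S))² = (-50 - 8)² = (-58)² = 3364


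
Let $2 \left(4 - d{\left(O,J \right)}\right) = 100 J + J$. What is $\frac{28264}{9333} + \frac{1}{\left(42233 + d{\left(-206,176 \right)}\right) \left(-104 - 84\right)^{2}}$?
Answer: $\frac{33314410960117}{11000686293648} \approx 3.0284$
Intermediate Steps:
$d{\left(O,J \right)} = 4 - \frac{101 J}{2}$ ($d{\left(O,J \right)} = 4 - \frac{100 J + J}{2} = 4 - \frac{101 J}{2}$)
$\frac{28264}{9333} + \frac{1}{\left(42233 + d{\left(-206,176 \right)}\right) \left(-104 - 84\right)^{2}} = \frac{28264}{9333} + \frac{1}{\left(42233 + \left(4 - 8888\right)\right) \left(-104 - 84\right)^{2}} = 28264 \cdot \frac{1}{9333} + \frac{1}{\left(42233 + \left(4 - 8888\right)\right) \left(-188\right)^{2}} = \frac{28264}{9333} + \frac{1}{\left(42233 - 8884\right) 35344} = \frac{28264}{9333} + \frac{1}{33349} \cdot \frac{1}{35344} = \frac{28264}{9333} + \frac{1}{1178687056} = \frac{33314410960117}{11000686293648}$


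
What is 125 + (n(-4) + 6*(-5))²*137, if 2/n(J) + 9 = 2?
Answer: 6163453/49 ≈ 1.2578e+5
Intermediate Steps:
n(J) = -2/7 (n(J) = 2/(-9 + 2) = 2/(-7) = 2*(-⅐) = -2/7)
125 + (n(-4) + 6*(-5))²*137 = 125 + (-2/7 + 6*(-5))²*137 = 125 + (-2/7 - 30)²*137 = 125 + (-212/7)²*137 = 125 + (44944/49)*137 = 125 + 6157328/49 = 6163453/49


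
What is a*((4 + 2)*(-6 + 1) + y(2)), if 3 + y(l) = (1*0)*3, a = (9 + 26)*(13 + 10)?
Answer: -26565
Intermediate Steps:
a = 805 (a = 35*23 = 805)
y(l) = -3 (y(l) = -3 + (1*0)*3 = -3 + 0*3 = -3 + 0 = -3)
a*((4 + 2)*(-6 + 1) + y(2)) = 805*((4 + 2)*(-6 + 1) - 3) = 805*(6*(-5) - 3) = 805*(-30 - 3) = 805*(-33) = -26565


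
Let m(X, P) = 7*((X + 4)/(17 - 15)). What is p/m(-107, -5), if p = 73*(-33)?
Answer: 4818/721 ≈ 6.6824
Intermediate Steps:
m(X, P) = 14 + 7*X/2 (m(X, P) = 7*((4 + X)/2) = 7*((4 + X)*(½)) = 7*(2 + X/2) = 14 + 7*X/2)
p = -2409
p/m(-107, -5) = -2409/(14 + (7/2)*(-107)) = -2409/(14 - 749/2) = -2409/(-721/2) = -2409*(-2/721) = 4818/721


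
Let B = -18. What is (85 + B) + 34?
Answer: 101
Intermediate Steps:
(85 + B) + 34 = (85 - 18) + 34 = 67 + 34 = 101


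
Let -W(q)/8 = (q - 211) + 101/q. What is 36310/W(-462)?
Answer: 4193805/622054 ≈ 6.7419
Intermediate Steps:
W(q) = 1688 - 808/q - 8*q (W(q) = -8*((q - 211) + 101/q) = -8*((-211 + q) + 101/q) = -8*(-211 + q + 101/q) = 1688 - 808/q - 8*q)
36310/W(-462) = 36310/(1688 - 808/(-462) - 8*(-462)) = 36310/(1688 - 808*(-1/462) + 3696) = 36310/(1688 + 404/231 + 3696) = 36310/(1244108/231) = 36310*(231/1244108) = 4193805/622054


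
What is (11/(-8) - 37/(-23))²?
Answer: 1849/33856 ≈ 0.054614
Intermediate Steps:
(11/(-8) - 37/(-23))² = (11*(-⅛) - 37*(-1/23))² = (-11/8 + 37/23)² = (43/184)² = 1849/33856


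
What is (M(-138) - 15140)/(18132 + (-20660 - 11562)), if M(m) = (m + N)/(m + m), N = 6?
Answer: 348209/324070 ≈ 1.0745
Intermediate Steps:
M(m) = (6 + m)/(2*m) (M(m) = (m + 6)/(m + m) = (6 + m)/((2*m)) = (6 + m)*(1/(2*m)) = (6 + m)/(2*m))
(M(-138) - 15140)/(18132 + (-20660 - 11562)) = ((½)*(6 - 138)/(-138) - 15140)/(18132 + (-20660 - 11562)) = ((½)*(-1/138)*(-132) - 15140)/(18132 - 32222) = (11/23 - 15140)/(-14090) = -348209/23*(-1/14090) = 348209/324070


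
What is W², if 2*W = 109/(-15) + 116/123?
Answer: 15124321/1512900 ≈ 9.9969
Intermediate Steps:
W = -3889/1230 (W = (109/(-15) + 116/123)/2 = (109*(-1/15) + 116*(1/123))/2 = (-109/15 + 116/123)/2 = (½)*(-3889/615) = -3889/1230 ≈ -3.1618)
W² = (-3889/1230)² = 15124321/1512900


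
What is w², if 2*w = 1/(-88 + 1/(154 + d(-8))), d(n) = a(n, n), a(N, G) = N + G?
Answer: 4761/147452449 ≈ 3.2288e-5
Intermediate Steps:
a(N, G) = G + N
d(n) = 2*n (d(n) = n + n = 2*n)
w = -69/12143 (w = 1/(2*(-88 + 1/(154 + 2*(-8)))) = 1/(2*(-88 + 1/(154 - 16))) = 1/(2*(-88 + 1/138)) = 1/(2*(-12143/138)) = (½)*(-138/12143) = -69/12143 ≈ -0.0056823)
w² = (-69/12143)² = 4761/147452449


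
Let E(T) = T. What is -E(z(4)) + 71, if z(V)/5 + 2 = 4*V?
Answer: 1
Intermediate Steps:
z(V) = -10 + 20*V (z(V) = -10 + 5*(4*V) = -10 + 20*V)
-E(z(4)) + 71 = -(-10 + 20*4) + 71 = -(-10 + 80) + 71 = -1*70 + 71 = -70 + 71 = 1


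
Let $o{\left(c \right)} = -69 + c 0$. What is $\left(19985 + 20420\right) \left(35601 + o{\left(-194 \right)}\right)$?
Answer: $1435670460$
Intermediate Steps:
$o{\left(c \right)} = -69$ ($o{\left(c \right)} = -69 + 0 = -69$)
$\left(19985 + 20420\right) \left(35601 + o{\left(-194 \right)}\right) = \left(19985 + 20420\right) \left(35601 - 69\right) = 40405 \cdot 35532 = 1435670460$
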